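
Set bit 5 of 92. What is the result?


92 | (1 << 5) = 92 | 32 = 124

124


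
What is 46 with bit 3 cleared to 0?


46 & ~(1 << 3) = 38

38


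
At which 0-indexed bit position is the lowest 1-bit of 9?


0b1001. Lowest set bit at position 0

0


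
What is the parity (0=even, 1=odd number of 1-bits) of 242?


0b11110010 has 5 ones => parity 1

1


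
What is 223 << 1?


0b11011111 << 1 = 0b110111110 = 446

446


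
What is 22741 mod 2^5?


22741 & 31 = 21

21


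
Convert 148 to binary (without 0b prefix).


148 = 10010100 in binary

10010100


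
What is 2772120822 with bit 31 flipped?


2772120822 ^ (1 << 31) = 2772120822 ^ 2147483648 = 624637174

624637174


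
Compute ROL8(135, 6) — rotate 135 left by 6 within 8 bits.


Rotate 0b10000111 left by 6 (8-bit) = 0b11100001 = 225

225


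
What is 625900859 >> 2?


0b100101010011100111110100111011 >> 2 = 0b1001010100111001111101001110 = 156475214

156475214


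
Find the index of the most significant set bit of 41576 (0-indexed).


0b1010001001101000. Highest set bit at position 15

15


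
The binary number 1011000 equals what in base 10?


1011000 in decimal = 88

88


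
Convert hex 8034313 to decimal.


8034313 hex = 134431507 decimal

134431507


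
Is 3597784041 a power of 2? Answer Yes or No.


0b11010110011100011101001111101001. Multiple bits set => No

No


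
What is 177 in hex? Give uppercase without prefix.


177 = B1 hex

B1


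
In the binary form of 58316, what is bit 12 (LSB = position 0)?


0b1110001111001100, position 12 = 0

0


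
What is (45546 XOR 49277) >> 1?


Step 1: 45546 ^ 49277 = 29079
Step 2: 29079 >> 1 = 14539

14539


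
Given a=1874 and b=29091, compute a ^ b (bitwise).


1874 ^ 29091 = 30449

30449


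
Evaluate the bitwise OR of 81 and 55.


0b1010001 | 0b110111 = 0b1110111 = 119

119


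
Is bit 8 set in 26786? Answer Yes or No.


0b110100010100010, bit 8 = 0. No

No


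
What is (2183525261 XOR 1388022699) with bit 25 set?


Step 1: 2183525261 ^ 1388022699 = 3500046374
Step 2: 3500046374 | (1 << 25) = 3500046374 | 33554432 = 3533600806

3533600806


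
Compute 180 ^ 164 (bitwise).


0b10110100 ^ 0b10100100 = 0b10000 = 16

16


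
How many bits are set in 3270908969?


0b11000010111101100001110000101001 has 15 set bits

15


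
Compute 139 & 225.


0b10001011 & 0b11100001 = 0b10000001 = 129

129


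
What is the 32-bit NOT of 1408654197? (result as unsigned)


~0b1010011111101100101101101110101 = 0b10101100000010011010010010001010 = 2886313098 (32-bit unsigned)

2886313098


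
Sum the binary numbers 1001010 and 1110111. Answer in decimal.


1001010 + 1110111 = 11000001 = 193

193


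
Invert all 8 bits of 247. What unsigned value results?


247 ^ 255 = 8

8


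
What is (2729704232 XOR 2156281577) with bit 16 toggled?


Step 1: 2729704232 ^ 2156281577 = 573949377
Step 2: 573949377 ^ (1 << 16) = 573949377 ^ 65536 = 573883841

573883841


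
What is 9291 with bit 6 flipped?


9291 ^ (1 << 6) = 9291 ^ 64 = 9227

9227


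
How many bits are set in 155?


0b10011011 has 5 set bits

5


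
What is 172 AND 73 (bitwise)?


0b10101100 & 0b1001001 = 0b1000 = 8

8


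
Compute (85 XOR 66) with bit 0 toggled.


Step 1: 85 ^ 66 = 23
Step 2: 23 ^ (1 << 0) = 23 ^ 1 = 22

22


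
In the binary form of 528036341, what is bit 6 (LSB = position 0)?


0b11111011110010011000111110101, position 6 = 1

1


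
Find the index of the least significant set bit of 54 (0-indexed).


0b110110. Lowest set bit at position 1

1


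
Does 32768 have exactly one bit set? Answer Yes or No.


0b1000000000000000. Only one bit set => Yes

Yes


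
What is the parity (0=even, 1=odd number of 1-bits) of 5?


0b101 has 2 ones => parity 0

0


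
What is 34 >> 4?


0b100010 >> 4 = 0b10 = 2

2


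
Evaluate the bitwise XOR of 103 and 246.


0b1100111 ^ 0b11110110 = 0b10010001 = 145

145


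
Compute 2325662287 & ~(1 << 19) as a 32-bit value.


2325662287 & ~(1 << 19) = 2325137999

2325137999


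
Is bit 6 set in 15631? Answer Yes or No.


0b11110100001111, bit 6 = 0. No

No


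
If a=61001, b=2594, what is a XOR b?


61001 ^ 2594 = 58475

58475


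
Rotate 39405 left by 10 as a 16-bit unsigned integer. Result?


Rotate 0b1001100111101101 left by 10 (16-bit) = 0b1011011001100111 = 46695

46695


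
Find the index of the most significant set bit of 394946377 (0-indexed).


0b10111100010100110011101001001. Highest set bit at position 28

28


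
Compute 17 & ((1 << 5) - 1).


17 & 31 = 17

17


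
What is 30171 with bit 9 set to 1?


30171 | (1 << 9) = 30171 | 512 = 30683

30683


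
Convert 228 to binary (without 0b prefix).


228 = 11100100 in binary

11100100


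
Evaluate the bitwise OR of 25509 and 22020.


0b110001110100101 | 0b101011000000100 = 0b111011110100101 = 30629

30629


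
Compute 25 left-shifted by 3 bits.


0b11001 << 3 = 0b11001000 = 200

200


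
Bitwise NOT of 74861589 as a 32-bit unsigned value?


~0b100011101100100110000010101 = 0b11111011100010011011001111101010 = 4220105706 (32-bit unsigned)

4220105706


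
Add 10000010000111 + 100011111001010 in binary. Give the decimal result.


10000010000111 + 100011111001010 = 110100001010001 = 26705

26705


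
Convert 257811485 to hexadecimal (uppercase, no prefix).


257811485 = F5DE41D hex

F5DE41D


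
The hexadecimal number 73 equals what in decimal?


73 hex = 115 decimal

115


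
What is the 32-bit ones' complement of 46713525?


46713525 ^ 4294967295 = 4248253770

4248253770


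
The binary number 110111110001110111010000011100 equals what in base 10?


110111110001110111010000011100 in decimal = 935818268

935818268


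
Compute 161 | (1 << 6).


161 | (1 << 6) = 161 | 64 = 225

225


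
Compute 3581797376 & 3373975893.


0b11010101011111011110010000000000 & 0b11001001000110101100100101010101 = 0b11000001000110001100000000000000 = 3239624704

3239624704


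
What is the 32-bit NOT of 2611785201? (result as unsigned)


~0b10011011101011001010110111110001 = 0b1100100010100110101001000001110 = 1683182094 (32-bit unsigned)

1683182094


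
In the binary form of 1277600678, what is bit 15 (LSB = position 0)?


0b1001100001001101010001110100110, position 15 = 1

1


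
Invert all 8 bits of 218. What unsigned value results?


218 ^ 255 = 37

37


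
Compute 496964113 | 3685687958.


0b11101100111110001001000010001 | 0b11011011101011110010001010010110 = 0b11011111101111110011001010010111 = 3753849495

3753849495


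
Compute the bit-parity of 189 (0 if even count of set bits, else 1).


0b10111101 has 6 ones => parity 0

0


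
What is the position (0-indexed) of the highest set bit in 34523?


0b1000011011011011. Highest set bit at position 15

15


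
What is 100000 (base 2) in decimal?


100000 in decimal = 32

32


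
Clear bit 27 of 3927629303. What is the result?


3927629303 & ~(1 << 27) = 3793411575

3793411575


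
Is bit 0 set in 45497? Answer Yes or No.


0b1011000110111001, bit 0 = 1. Yes

Yes


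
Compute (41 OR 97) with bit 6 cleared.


Step 1: 41 | 97 = 105
Step 2: 105 & ~(1 << 6) = 41

41


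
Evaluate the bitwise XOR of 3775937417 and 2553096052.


0b11100001000100000011101110001001 ^ 0b10011000001011010010011101110100 = 0b1111001001111010001110011111101 = 2034048253

2034048253


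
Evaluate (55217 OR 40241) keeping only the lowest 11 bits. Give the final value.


Step 1: 55217 | 40241 = 57265
Step 2: 57265 & 2047 = 1969

1969


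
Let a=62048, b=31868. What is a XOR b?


62048 ^ 31868 = 36380

36380


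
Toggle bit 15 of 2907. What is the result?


2907 ^ (1 << 15) = 2907 ^ 32768 = 35675

35675


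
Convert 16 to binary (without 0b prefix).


16 = 10000 in binary

10000


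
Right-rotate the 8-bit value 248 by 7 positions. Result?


Rotate 0b11111000 right by 7 (8-bit) = 0b11110001 = 241

241


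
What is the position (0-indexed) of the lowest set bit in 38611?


0b1001011011010011. Lowest set bit at position 0

0


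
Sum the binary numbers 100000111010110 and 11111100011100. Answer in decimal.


100000111010110 + 11111100011100 = 1000000011110010 = 33010

33010


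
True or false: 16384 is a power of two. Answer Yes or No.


0b100000000000000. Only one bit set => Yes

Yes


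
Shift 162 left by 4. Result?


0b10100010 << 4 = 0b101000100000 = 2592

2592


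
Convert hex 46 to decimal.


46 hex = 70 decimal

70


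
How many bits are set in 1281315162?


0b1001100010111110101000101011010 has 16 set bits

16


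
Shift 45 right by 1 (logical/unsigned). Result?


0b101101 >> 1 = 0b10110 = 22

22


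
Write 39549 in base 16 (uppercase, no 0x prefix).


39549 = 9A7D hex

9A7D


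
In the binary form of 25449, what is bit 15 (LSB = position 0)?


0b110001101101001, position 15 = 0

0


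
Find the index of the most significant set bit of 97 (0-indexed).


0b1100001. Highest set bit at position 6

6


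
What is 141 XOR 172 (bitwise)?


0b10001101 ^ 0b10101100 = 0b100001 = 33

33


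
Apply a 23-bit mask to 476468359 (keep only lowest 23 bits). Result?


476468359 & 8388607 = 6706311

6706311


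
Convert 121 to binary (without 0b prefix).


121 = 1111001 in binary

1111001


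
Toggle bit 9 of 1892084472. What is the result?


1892084472 ^ (1 << 9) = 1892084472 ^ 512 = 1892083960

1892083960


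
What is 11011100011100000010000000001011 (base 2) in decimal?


11011100011100000010000000001011 in decimal = 3698335755

3698335755


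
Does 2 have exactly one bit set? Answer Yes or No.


0b10. Only one bit set => Yes

Yes


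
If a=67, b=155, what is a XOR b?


67 ^ 155 = 216

216


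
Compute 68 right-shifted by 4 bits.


0b1000100 >> 4 = 0b100 = 4

4


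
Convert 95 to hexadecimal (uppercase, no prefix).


95 = 5F hex

5F


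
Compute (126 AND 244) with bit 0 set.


Step 1: 126 & 244 = 116
Step 2: 116 | (1 << 0) = 116 | 1 = 117

117


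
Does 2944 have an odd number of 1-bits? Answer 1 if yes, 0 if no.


0b101110000000 has 4 ones => parity 0

0


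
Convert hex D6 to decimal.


D6 hex = 214 decimal

214


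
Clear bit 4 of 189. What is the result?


189 & ~(1 << 4) = 173

173


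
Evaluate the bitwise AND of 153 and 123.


0b10011001 & 0b1111011 = 0b11001 = 25

25


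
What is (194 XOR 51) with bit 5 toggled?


Step 1: 194 ^ 51 = 241
Step 2: 241 ^ (1 << 5) = 241 ^ 32 = 209

209


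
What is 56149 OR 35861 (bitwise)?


0b1101101101010101 | 0b1000110000010101 = 0b1101111101010101 = 57173

57173


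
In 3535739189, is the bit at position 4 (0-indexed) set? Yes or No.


0b11010010101111110001100100110101, bit 4 = 1. Yes

Yes


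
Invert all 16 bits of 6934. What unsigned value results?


6934 ^ 65535 = 58601

58601


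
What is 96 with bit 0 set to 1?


96 | (1 << 0) = 96 | 1 = 97

97


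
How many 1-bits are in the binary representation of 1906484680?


0b1110001101000101010010111001000 has 14 set bits

14


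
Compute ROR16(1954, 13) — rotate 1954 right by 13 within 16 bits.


Rotate 0b11110100010 right by 13 (16-bit) = 0b11110100010000 = 15632

15632


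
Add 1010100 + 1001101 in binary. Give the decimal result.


1010100 + 1001101 = 10100001 = 161

161


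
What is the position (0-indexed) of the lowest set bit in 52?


0b110100. Lowest set bit at position 2

2


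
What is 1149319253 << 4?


0b1000100100000010011100001010101 << 4 = 0b10001001000000100111000010101010000 = 18389108048

18389108048


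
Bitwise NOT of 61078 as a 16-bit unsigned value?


~0b1110111010010110 = 0b1000101101001 = 4457 (16-bit unsigned)

4457


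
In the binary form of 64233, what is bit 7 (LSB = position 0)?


0b1111101011101001, position 7 = 1

1


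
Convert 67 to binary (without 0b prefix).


67 = 1000011 in binary

1000011


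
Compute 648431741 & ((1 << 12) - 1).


648431741 & 4095 = 2173

2173


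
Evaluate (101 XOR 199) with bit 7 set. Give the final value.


Step 1: 101 ^ 199 = 162
Step 2: 162 | (1 << 7) = 162 | 128 = 162

162


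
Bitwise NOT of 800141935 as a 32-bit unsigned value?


~0b101111101100010011001001101111 = 0b11010000010011101100110110010000 = 3494825360 (32-bit unsigned)

3494825360


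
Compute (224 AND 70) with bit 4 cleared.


Step 1: 224 & 70 = 64
Step 2: 64 & ~(1 << 4) = 64

64


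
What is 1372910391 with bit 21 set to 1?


1372910391 | (1 << 21) = 1372910391 | 2097152 = 1375007543

1375007543


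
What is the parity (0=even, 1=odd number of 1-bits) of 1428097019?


0b1010101000111110000011111111011 has 19 ones => parity 1

1


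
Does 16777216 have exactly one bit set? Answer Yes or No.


0b1000000000000000000000000. Only one bit set => Yes

Yes


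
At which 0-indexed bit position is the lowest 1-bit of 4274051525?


0b11111110110000001101100111000101. Lowest set bit at position 0

0


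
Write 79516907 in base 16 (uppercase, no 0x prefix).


79516907 = 4BD54EB hex

4BD54EB


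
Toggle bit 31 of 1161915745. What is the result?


1161915745 ^ (1 << 31) = 1161915745 ^ 2147483648 = 3309399393

3309399393


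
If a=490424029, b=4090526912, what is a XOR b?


490424029 ^ 4090526912 = 4008393245

4008393245


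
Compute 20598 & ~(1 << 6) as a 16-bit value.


20598 & ~(1 << 6) = 20534

20534


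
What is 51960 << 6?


0b1100101011111000 << 6 = 0b1100101011111000000000 = 3325440

3325440


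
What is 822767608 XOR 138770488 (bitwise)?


0b110001000010100110111111111000 ^ 0b1000010001010111100000111000 = 0b111001010011110001011111000000 = 961484736

961484736


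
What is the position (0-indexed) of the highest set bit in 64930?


0b1111110110100010. Highest set bit at position 15

15


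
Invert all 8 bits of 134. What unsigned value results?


134 ^ 255 = 121

121


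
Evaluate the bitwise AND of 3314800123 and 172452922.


0b11000101100100111101010111111011 & 0b1010010001110110110000111010 = 0b110100010000111010 = 214074

214074


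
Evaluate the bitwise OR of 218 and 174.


0b11011010 | 0b10101110 = 0b11111110 = 254

254


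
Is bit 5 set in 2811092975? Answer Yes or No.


0b10100111100011011101111111101111, bit 5 = 1. Yes

Yes


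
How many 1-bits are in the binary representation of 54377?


0b1101010001101001 has 8 set bits

8


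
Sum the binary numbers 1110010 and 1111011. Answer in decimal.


1110010 + 1111011 = 11101101 = 237

237


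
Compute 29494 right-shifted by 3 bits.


0b111001100110110 >> 3 = 0b111001100110 = 3686

3686


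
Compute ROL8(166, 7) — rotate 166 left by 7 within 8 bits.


Rotate 0b10100110 left by 7 (8-bit) = 0b1010011 = 83

83


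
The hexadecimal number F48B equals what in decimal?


F48B hex = 62603 decimal

62603


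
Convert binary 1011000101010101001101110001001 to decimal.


1011000101010101001101110001001 in decimal = 1487575945

1487575945


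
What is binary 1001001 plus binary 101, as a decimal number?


1001001 + 101 = 1001110 = 78

78


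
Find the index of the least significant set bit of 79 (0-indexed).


0b1001111. Lowest set bit at position 0

0


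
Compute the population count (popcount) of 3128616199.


0b10111010011110101110010100000111 has 18 set bits

18


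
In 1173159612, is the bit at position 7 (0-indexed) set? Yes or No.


0b1000101111011001111111010111100, bit 7 = 1. Yes

Yes


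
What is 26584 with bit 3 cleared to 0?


26584 & ~(1 << 3) = 26576

26576


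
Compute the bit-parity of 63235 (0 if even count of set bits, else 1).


0b1111011100000011 has 9 ones => parity 1

1


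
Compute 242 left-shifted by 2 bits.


0b11110010 << 2 = 0b1111001000 = 968

968


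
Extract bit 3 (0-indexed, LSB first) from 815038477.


0b110000100101001000000000001101, position 3 = 1

1


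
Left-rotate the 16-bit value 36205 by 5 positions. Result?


Rotate 0b1000110101101101 left by 5 (16-bit) = 0b1010110110110001 = 44465

44465


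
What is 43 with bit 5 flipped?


43 ^ (1 << 5) = 43 ^ 32 = 11

11


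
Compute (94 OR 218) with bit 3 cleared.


Step 1: 94 | 218 = 222
Step 2: 222 & ~(1 << 3) = 214

214


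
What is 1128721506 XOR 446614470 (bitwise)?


0b1000011010001101110110001100010 ^ 0b11010100111101100101111000110 = 0b1011001110110000010011110100100 = 1507338148

1507338148


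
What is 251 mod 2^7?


251 & 127 = 123

123


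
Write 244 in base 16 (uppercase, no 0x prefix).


244 = F4 hex

F4


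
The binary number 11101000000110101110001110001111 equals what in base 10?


11101000000110101110001110001111 in decimal = 3894076303

3894076303


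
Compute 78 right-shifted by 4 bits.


0b1001110 >> 4 = 0b100 = 4

4


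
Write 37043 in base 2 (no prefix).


37043 = 1001000010110011 in binary

1001000010110011


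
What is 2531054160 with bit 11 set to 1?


2531054160 | (1 << 11) = 2531054160 | 2048 = 2531056208

2531056208


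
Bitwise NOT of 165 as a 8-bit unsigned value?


~0b10100101 = 0b1011010 = 90 (8-bit unsigned)

90


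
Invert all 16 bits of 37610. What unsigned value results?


37610 ^ 65535 = 27925

27925


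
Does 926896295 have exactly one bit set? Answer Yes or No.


0b110111001111110101000010100111. Multiple bits set => No

No


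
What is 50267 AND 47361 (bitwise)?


0b1100010001011011 & 0b1011100100000001 = 0b1000000000000001 = 32769

32769


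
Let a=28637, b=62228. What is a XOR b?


28637 ^ 62228 = 40137

40137


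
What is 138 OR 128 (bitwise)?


0b10001010 | 0b10000000 = 0b10001010 = 138

138


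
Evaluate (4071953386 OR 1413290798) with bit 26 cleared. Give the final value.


Step 1: 4071953386 | 1413290798 = 4139588590
Step 2: 4139588590 & ~(1 << 26) = 4072479726

4072479726


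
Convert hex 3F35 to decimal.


3F35 hex = 16181 decimal

16181


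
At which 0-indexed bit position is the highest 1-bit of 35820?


0b1000101111101100. Highest set bit at position 15

15


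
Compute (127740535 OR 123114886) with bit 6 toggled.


Step 1: 127740535 | 123114886 = 132104183
Step 2: 132104183 ^ (1 << 6) = 132104183 ^ 64 = 132104119

132104119


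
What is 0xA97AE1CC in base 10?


A97AE1CC hex = 2843402700 decimal

2843402700


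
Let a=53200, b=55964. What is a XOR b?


53200 ^ 55964 = 5452

5452


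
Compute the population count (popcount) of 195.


0b11000011 has 4 set bits

4


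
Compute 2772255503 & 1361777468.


0b10100101001111010100001100001111 & 0b1010001001010110001001100111100 = 0b1001010010000001100001100 = 19464972

19464972


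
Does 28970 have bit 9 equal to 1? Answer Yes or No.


0b111000100101010, bit 9 = 0. No

No


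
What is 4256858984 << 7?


0b11111101101110101000001101101000 << 7 = 0b111111011011101010000011011010000000000 = 544877949952

544877949952


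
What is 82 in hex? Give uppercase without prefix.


82 = 52 hex

52


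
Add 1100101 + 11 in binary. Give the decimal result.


1100101 + 11 = 1101000 = 104

104


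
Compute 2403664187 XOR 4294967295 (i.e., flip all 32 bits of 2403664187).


2403664187 ^ 4294967295 = 1891303108

1891303108


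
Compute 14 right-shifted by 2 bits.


0b1110 >> 2 = 0b11 = 3

3


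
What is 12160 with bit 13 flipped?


12160 ^ (1 << 13) = 12160 ^ 8192 = 3968

3968


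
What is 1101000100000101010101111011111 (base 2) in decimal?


1101000100000101010101111011111 in decimal = 1753394143

1753394143


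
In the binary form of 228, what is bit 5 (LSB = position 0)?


0b11100100, position 5 = 1

1


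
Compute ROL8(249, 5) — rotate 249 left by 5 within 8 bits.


Rotate 0b11111001 left by 5 (8-bit) = 0b111111 = 63

63


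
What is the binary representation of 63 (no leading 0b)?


63 = 111111 in binary

111111


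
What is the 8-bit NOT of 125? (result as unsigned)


~0b1111101 = 0b10000010 = 130 (8-bit unsigned)

130


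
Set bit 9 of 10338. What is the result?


10338 | (1 << 9) = 10338 | 512 = 10850

10850


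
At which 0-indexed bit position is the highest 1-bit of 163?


0b10100011. Highest set bit at position 7

7


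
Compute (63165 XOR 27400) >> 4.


Step 1: 63165 ^ 27400 = 40373
Step 2: 40373 >> 4 = 2523

2523


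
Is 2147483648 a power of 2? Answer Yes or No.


0b10000000000000000000000000000000. Only one bit set => Yes

Yes


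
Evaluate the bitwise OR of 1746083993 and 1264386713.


0b1101000000100110010000010011001 | 0b1001011010111010000001010011001 = 0b1101011010111110010001010011001 = 1801396889

1801396889


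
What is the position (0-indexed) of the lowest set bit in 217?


0b11011001. Lowest set bit at position 0

0


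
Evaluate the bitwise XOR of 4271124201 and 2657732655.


0b11111110100101000010111011101001 ^ 0b10011110011010011100100000101111 = 0b1100000111111011110011011000110 = 1627252422

1627252422


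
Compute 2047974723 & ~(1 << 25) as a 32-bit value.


2047974723 & ~(1 << 25) = 2014420291

2014420291


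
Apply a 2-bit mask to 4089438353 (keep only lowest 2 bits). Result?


4089438353 & 3 = 1

1


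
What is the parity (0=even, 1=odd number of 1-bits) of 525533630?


0b11111010100110000000110111110 has 16 ones => parity 0

0


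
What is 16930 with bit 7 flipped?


16930 ^ (1 << 7) = 16930 ^ 128 = 17058

17058


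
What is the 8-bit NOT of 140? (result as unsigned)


~0b10001100 = 0b1110011 = 115 (8-bit unsigned)

115


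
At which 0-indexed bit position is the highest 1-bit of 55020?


0b1101011011101100. Highest set bit at position 15

15


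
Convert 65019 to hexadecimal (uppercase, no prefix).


65019 = FDFB hex

FDFB


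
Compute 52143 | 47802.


0b1100101110101111 | 0b1011101010111010 = 0b1111101110111111 = 64447

64447


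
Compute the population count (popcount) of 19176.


0b100101011101000 has 7 set bits

7


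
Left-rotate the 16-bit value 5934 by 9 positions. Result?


Rotate 0b1011100101110 left by 9 (16-bit) = 0b101110000101110 = 23598

23598


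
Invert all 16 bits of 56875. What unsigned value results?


56875 ^ 65535 = 8660

8660


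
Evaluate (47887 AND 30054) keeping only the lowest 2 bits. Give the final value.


Step 1: 47887 & 30054 = 12550
Step 2: 12550 & 3 = 2

2


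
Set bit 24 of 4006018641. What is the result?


4006018641 | (1 << 24) = 4006018641 | 16777216 = 4022795857

4022795857


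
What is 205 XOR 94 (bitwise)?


0b11001101 ^ 0b1011110 = 0b10010011 = 147

147


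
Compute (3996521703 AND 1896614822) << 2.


Step 1: 3996521703 & 1896614822 = 1610875046
Step 2: 1610875046 << 2 = 6443500184

6443500184


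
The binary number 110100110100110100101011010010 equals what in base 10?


110100110100110100101011010010 in decimal = 886262482

886262482


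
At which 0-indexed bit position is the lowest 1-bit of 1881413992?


0b1110000001001000001100101101000. Lowest set bit at position 3

3


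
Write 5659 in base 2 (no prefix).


5659 = 1011000011011 in binary

1011000011011


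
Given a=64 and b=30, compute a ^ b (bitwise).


64 ^ 30 = 94

94


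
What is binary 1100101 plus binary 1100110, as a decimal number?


1100101 + 1100110 = 11001011 = 203

203


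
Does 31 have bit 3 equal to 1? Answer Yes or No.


0b11111, bit 3 = 1. Yes

Yes


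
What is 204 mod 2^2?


204 & 3 = 0

0


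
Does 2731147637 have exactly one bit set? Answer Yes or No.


0b10100010110010100000000101110101. Multiple bits set => No

No


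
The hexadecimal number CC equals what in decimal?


CC hex = 204 decimal

204


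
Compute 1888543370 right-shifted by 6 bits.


0b1110000100100001110001010001010 >> 6 = 0b1110000100100001110001010 = 29508490

29508490


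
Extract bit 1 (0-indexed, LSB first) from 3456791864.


0b11001110000010100111010100111000, position 1 = 0

0


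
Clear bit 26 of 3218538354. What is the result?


3218538354 & ~(1 << 26) = 3151429490

3151429490


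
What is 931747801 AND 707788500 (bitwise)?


0b110111100010010101011111011001 & 0b101010001011111111111011010100 = 0b100010000010010101011011010000 = 571037392

571037392


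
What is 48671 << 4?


0b1011111000011111 << 4 = 0b10111110000111110000 = 778736

778736


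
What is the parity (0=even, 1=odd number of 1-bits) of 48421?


0b1011110100100101 has 9 ones => parity 1

1


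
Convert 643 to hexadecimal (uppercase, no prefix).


643 = 283 hex

283


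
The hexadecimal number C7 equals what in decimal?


C7 hex = 199 decimal

199


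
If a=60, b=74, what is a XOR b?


60 ^ 74 = 118

118


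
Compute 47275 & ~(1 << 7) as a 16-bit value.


47275 & ~(1 << 7) = 47147

47147


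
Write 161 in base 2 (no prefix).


161 = 10100001 in binary

10100001


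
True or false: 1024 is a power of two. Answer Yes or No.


0b10000000000. Only one bit set => Yes

Yes


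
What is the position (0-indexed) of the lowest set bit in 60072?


0b1110101010101000. Lowest set bit at position 3

3


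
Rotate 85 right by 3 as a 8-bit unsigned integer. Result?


Rotate 0b1010101 right by 3 (8-bit) = 0b10101010 = 170

170


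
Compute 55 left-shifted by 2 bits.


0b110111 << 2 = 0b11011100 = 220

220


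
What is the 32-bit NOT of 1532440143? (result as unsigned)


~0b1011011010101110010111001001111 = 0b10100100101010001101000110110000 = 2762527152 (32-bit unsigned)

2762527152


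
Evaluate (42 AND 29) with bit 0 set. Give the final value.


Step 1: 42 & 29 = 8
Step 2: 8 | (1 << 0) = 8 | 1 = 9

9


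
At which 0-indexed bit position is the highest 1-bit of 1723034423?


0b1100110101100110110101100110111. Highest set bit at position 30

30


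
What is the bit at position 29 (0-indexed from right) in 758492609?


0b101101001101011010110111000001, position 29 = 1

1


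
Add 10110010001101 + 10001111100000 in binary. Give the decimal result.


10110010001101 + 10001111100000 = 101000001101101 = 20589

20589


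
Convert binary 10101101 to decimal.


10101101 in decimal = 173

173


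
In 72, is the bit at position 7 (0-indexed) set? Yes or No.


0b1001000, bit 7 = 0. No

No


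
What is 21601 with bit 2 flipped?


21601 ^ (1 << 2) = 21601 ^ 4 = 21605

21605


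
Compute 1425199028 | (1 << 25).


1425199028 | (1 << 25) = 1425199028 | 33554432 = 1458753460

1458753460


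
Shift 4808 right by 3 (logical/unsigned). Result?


0b1001011001000 >> 3 = 0b1001011001 = 601

601


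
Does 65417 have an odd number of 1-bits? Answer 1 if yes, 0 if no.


0b1111111110001001 has 11 ones => parity 1

1


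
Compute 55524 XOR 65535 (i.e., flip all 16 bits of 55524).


55524 ^ 65535 = 10011

10011


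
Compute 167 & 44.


0b10100111 & 0b101100 = 0b100100 = 36

36


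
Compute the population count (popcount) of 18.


0b10010 has 2 set bits

2


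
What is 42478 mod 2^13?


42478 & 8191 = 1518

1518


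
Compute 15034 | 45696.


0b11101010111010 | 0b1011001010000000 = 0b1011101010111010 = 47802

47802


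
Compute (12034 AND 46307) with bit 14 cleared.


Step 1: 12034 & 46307 = 9218
Step 2: 9218 & ~(1 << 14) = 9218

9218


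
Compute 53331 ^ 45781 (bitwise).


0b1101000001010011 ^ 0b1011001011010101 = 0b110001010000110 = 25222

25222


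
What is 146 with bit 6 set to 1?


146 | (1 << 6) = 146 | 64 = 210

210


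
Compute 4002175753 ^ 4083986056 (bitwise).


0b11101110100011000101101100001001 ^ 0b11110011011011001010111010001000 = 0b11101111000001111010110000001 = 501282177

501282177


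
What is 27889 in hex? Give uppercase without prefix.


27889 = 6CF1 hex

6CF1


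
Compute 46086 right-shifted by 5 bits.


0b1011010000000110 >> 5 = 0b10110100000 = 1440

1440


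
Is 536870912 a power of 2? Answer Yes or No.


0b100000000000000000000000000000. Only one bit set => Yes

Yes


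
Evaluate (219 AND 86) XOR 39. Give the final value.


Step 1: 219 & 86 = 82
Step 2: 82 ^ 39 = 117

117


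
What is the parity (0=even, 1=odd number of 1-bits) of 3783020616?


0b11100001011111000101000001001000 has 13 ones => parity 1

1


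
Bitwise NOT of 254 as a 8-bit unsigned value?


~0b11111110 = 0b1 = 1 (8-bit unsigned)

1


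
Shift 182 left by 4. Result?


0b10110110 << 4 = 0b101101100000 = 2912

2912


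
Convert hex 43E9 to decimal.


43E9 hex = 17385 decimal

17385


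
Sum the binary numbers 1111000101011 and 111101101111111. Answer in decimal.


1111000101011 + 111101101111111 = 1001100110101010 = 39338

39338


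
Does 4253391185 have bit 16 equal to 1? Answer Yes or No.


0b11111101100001011001100101010001, bit 16 = 1. Yes

Yes


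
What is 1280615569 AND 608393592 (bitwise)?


0b1001100010101001010010010010001 & 0b100100010000110101100101111000 = 0b100010000000000000000010000 = 71303184

71303184


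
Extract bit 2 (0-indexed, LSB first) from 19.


0b10011, position 2 = 0

0


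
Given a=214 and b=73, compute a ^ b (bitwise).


214 ^ 73 = 159

159


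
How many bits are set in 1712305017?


0b1100110000011111011001101111001 has 18 set bits

18


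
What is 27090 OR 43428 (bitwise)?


0b110100111010010 | 0b1010100110100100 = 0b1110100111110110 = 59894

59894


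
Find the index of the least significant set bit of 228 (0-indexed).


0b11100100. Lowest set bit at position 2

2


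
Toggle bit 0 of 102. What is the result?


102 ^ (1 << 0) = 102 ^ 1 = 103

103


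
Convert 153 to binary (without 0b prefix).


153 = 10011001 in binary

10011001


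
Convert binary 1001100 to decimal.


1001100 in decimal = 76

76


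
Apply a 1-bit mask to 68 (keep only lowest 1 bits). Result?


68 & 1 = 0

0


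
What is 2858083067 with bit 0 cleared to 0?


2858083067 & ~(1 << 0) = 2858083066

2858083066


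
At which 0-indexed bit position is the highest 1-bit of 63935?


0b1111100110111111. Highest set bit at position 15

15


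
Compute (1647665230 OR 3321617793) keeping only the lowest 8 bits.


Step 1: 1647665230 | 3321617793 = 3892313551
Step 2: 3892313551 & 255 = 207

207


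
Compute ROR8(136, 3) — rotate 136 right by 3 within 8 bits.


Rotate 0b10001000 right by 3 (8-bit) = 0b10001 = 17

17


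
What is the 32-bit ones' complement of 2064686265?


2064686265 ^ 4294967295 = 2230281030

2230281030


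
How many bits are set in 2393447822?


0b10001110101010010001110110001110 has 16 set bits

16


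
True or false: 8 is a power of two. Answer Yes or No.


0b1000. Only one bit set => Yes

Yes


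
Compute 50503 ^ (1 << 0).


50503 ^ (1 << 0) = 50503 ^ 1 = 50502

50502


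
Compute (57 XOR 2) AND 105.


Step 1: 57 ^ 2 = 59
Step 2: 59 & 105 = 41

41


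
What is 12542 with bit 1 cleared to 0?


12542 & ~(1 << 1) = 12540

12540


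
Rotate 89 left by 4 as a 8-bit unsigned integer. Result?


Rotate 0b1011001 left by 4 (8-bit) = 0b10010101 = 149

149


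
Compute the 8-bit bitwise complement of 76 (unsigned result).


~0b1001100 = 0b10110011 = 179 (8-bit unsigned)

179


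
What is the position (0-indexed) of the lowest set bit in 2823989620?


0b10101000010100101010100101110100. Lowest set bit at position 2

2


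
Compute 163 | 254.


0b10100011 | 0b11111110 = 0b11111111 = 255

255


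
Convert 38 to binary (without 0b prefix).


38 = 100110 in binary

100110


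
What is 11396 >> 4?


0b10110010000100 >> 4 = 0b1011001000 = 712

712


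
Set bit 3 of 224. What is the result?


224 | (1 << 3) = 224 | 8 = 232

232


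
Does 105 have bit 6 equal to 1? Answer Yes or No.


0b1101001, bit 6 = 1. Yes

Yes


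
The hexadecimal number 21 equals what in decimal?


21 hex = 33 decimal

33


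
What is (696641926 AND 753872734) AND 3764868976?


Step 1: 696641926 & 753872734 = 679815430
Step 2: 679815430 & 3764868976 = 537198848

537198848


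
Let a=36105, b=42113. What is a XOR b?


36105 ^ 42113 = 10632

10632


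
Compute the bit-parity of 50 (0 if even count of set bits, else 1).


0b110010 has 3 ones => parity 1

1


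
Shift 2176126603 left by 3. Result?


0b10000001101101010000111010001011 << 3 = 0b10000001101101010000111010001011000 = 17409012824

17409012824


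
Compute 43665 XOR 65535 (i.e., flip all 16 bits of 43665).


43665 ^ 65535 = 21870

21870


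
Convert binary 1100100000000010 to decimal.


1100100000000010 in decimal = 51202

51202


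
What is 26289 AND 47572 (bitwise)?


0b110011010110001 & 0b1011100111010100 = 0b10000010010000 = 8336

8336


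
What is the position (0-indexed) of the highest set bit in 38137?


0b1001010011111001. Highest set bit at position 15

15


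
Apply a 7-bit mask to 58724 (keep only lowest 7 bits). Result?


58724 & 127 = 100

100


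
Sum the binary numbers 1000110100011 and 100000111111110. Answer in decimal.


1000110100011 + 100000111111110 = 101001110100001 = 21409

21409


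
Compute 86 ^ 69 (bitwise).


0b1010110 ^ 0b1000101 = 0b10011 = 19

19


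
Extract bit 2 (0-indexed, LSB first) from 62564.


0b1111010001100100, position 2 = 1

1


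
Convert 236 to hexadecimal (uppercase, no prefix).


236 = EC hex

EC


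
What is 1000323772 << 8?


0b111011100111111011101010111100 << 8 = 0b11101110011111101110101011110000000000 = 256082885632

256082885632


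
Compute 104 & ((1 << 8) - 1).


104 & 255 = 104

104


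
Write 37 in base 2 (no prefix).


37 = 100101 in binary

100101


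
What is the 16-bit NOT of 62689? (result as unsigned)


~0b1111010011100001 = 0b101100011110 = 2846 (16-bit unsigned)

2846


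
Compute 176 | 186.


0b10110000 | 0b10111010 = 0b10111010 = 186

186


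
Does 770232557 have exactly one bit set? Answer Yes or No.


0b101101111010001101000011101101. Multiple bits set => No

No


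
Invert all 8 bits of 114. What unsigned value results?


114 ^ 255 = 141

141


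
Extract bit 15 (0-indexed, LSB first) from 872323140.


0b110011111111101001100001000100, position 15 = 1

1


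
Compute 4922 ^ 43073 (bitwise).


0b1001100111010 ^ 0b1010100001000001 = 0b1011101101111011 = 47995

47995


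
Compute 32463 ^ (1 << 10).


32463 ^ (1 << 10) = 32463 ^ 1024 = 31439

31439


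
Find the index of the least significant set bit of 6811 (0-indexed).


0b1101010011011. Lowest set bit at position 0

0


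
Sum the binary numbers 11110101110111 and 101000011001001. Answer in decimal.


11110101110111 + 101000011001001 = 1000111001000000 = 36416

36416


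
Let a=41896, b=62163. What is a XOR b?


41896 ^ 62163 = 20859

20859


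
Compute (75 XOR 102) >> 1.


Step 1: 75 ^ 102 = 45
Step 2: 45 >> 1 = 22

22


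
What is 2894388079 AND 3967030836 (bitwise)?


0b10101100100001001101101101101111 & 0b11101100011101000001011000110100 = 0b10101100000001000001001000100100 = 2885947940

2885947940


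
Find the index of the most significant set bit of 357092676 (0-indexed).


0b10101010010001100110101000100. Highest set bit at position 28

28


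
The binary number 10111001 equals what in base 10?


10111001 in decimal = 185

185


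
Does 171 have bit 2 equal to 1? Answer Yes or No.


0b10101011, bit 2 = 0. No

No


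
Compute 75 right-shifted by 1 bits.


0b1001011 >> 1 = 0b100101 = 37

37


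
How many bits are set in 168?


0b10101000 has 3 set bits

3


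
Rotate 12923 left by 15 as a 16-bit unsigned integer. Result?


Rotate 0b11001001111011 left by 15 (16-bit) = 0b1001100100111101 = 39229

39229


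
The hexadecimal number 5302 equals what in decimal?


5302 hex = 21250 decimal

21250


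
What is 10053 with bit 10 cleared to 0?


10053 & ~(1 << 10) = 9029

9029


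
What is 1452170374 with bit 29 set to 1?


1452170374 | (1 << 29) = 1452170374 | 536870912 = 1989041286

1989041286


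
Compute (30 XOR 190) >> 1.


Step 1: 30 ^ 190 = 160
Step 2: 160 >> 1 = 80

80


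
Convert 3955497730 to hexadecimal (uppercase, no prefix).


3955497730 = EBC41B02 hex

EBC41B02


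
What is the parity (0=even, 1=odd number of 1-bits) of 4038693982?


0b11110000101110011001010001011110 has 17 ones => parity 1

1


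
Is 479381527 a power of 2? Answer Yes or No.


0b11100100100101100100000010111. Multiple bits set => No

No


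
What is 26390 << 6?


0b110011100010110 << 6 = 0b110011100010110000000 = 1688960

1688960


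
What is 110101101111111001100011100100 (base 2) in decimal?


110101101111111001100011100100 in decimal = 901748964

901748964


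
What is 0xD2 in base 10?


D2 hex = 210 decimal

210


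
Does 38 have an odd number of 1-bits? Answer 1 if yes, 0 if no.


0b100110 has 3 ones => parity 1

1


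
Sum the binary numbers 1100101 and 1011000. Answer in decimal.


1100101 + 1011000 = 10111101 = 189

189


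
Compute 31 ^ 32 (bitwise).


0b11111 ^ 0b100000 = 0b111111 = 63

63


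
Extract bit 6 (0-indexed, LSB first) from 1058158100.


0b111111000100100011011000010100, position 6 = 0

0


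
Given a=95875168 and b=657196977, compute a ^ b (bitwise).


95875168 ^ 657196977 = 580581329

580581329


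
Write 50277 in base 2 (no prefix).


50277 = 1100010001100101 in binary

1100010001100101


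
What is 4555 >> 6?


0b1000111001011 >> 6 = 0b1000111 = 71

71


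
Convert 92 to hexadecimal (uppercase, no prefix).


92 = 5C hex

5C


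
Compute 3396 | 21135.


0b110101000100 | 0b101001010001111 = 0b101111111001111 = 24527

24527


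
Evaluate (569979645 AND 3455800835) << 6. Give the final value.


Step 1: 569979645 & 3455800835 = 33100289
Step 2: 33100289 << 6 = 2118418496

2118418496


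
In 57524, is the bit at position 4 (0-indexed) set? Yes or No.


0b1110000010110100, bit 4 = 1. Yes

Yes


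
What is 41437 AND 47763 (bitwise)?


0b1010000111011101 & 0b1011101010010011 = 0b1010000010010001 = 41105

41105


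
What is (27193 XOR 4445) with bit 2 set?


Step 1: 27193 ^ 4445 = 31588
Step 2: 31588 | (1 << 2) = 31588 | 4 = 31588

31588


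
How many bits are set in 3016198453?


0b10110011110001111000100100110101 has 17 set bits

17


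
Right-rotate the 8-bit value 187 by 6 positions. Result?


Rotate 0b10111011 right by 6 (8-bit) = 0b11101110 = 238

238
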